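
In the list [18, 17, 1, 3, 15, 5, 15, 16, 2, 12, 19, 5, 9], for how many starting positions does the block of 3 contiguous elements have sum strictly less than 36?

18 17 1 → sum 36
17 1 3 → sum 21  < 36 ✓
1 3 15 → sum 19  < 36 ✓
3 15 5 → sum 23  < 36 ✓
15 5 15 → sum 35  < 36 ✓
5 15 16 → sum 36
15 16 2 → sum 33  < 36 ✓
16 2 12 → sum 30  < 36 ✓
2 12 19 → sum 33  < 36 ✓
12 19 5 → sum 36
19 5 9 → sum 33  < 36 ✓
8 windows satisfy the condition.

8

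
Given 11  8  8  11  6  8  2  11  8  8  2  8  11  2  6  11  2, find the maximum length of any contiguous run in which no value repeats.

[11] len 1
[11, 8] len 2
[8] len 1
[8, 11] len 2
[8, 11, 6] len 3
[11, 6, 8] len 3
[11, 6, 8, 2] len 4
[6, 8, 2, 11] len 4
[2, 11, 8] len 3
[8] len 1
[8, 2] len 2
[2, 8] len 2
[2, 8, 11] len 3
[8, 11, 2] len 3
[8, 11, 2, 6] len 4
[2, 6, 11] len 3
[6, 11, 2] len 3
Longest all-distinct length: 4.

4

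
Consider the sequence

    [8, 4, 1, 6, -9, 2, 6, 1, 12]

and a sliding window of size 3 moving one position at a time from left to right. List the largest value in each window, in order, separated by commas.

8, 6, 6, 6, 6, 6, 12

Sliding a size-3 window across the 9 values:
8 4 1 → max 8
4 1 6 → max 6
1 6 -9 → max 6
6 -9 2 → max 6
-9 2 6 → max 6
2 6 1 → max 6
6 1 12 → max 12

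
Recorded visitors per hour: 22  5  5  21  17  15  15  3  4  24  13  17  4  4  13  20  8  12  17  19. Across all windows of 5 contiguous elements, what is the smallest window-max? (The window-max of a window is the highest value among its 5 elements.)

Window maxs for each of the 16 positions:
[22, 5, 5, 21, 17] → max 22
[5, 5, 21, 17, 15] → max 21
[5, 21, 17, 15, 15] → max 21
[21, 17, 15, 15, 3] → max 21
[17, 15, 15, 3, 4] → max 17
[15, 15, 3, 4, 24] → max 24
[15, 3, 4, 24, 13] → max 24
[3, 4, 24, 13, 17] → max 24
[4, 24, 13, 17, 4] → max 24
[24, 13, 17, 4, 4] → max 24
[13, 17, 4, 4, 13] → max 17
[17, 4, 4, 13, 20] → max 20
[4, 4, 13, 20, 8] → max 20
[4, 13, 20, 8, 12] → max 20
[13, 20, 8, 12, 17] → max 20
[20, 8, 12, 17, 19] → max 20
Smallest of these is 17.

17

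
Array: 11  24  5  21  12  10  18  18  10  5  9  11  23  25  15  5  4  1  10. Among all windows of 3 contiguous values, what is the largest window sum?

[11, 24, 5] → sum 40
[24, 5, 21] → sum 50
[5, 21, 12] → sum 38
[21, 12, 10] → sum 43
[12, 10, 18] → sum 40
[10, 18, 18] → sum 46
[18, 18, 10] → sum 46
[18, 10, 5] → sum 33
[10, 5, 9] → sum 24
[5, 9, 11] → sum 25
[9, 11, 23] → sum 43
[11, 23, 25] → sum 59
[23, 25, 15] → sum 63
[25, 15, 5] → sum 45
[15, 5, 4] → sum 24
[5, 4, 1] → sum 10
[4, 1, 10] → sum 15
Largest of these is 63.

63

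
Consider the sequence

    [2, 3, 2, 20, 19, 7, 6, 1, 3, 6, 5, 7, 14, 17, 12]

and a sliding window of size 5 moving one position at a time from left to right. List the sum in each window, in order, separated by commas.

Sliding a size-5 window across the 15 values:
[2, 3, 2, 20, 19] → sum 46
[3, 2, 20, 19, 7] → sum 51
[2, 20, 19, 7, 6] → sum 54
[20, 19, 7, 6, 1] → sum 53
[19, 7, 6, 1, 3] → sum 36
[7, 6, 1, 3, 6] → sum 23
[6, 1, 3, 6, 5] → sum 21
[1, 3, 6, 5, 7] → sum 22
[3, 6, 5, 7, 14] → sum 35
[6, 5, 7, 14, 17] → sum 49
[5, 7, 14, 17, 12] → sum 55

46, 51, 54, 53, 36, 23, 21, 22, 35, 49, 55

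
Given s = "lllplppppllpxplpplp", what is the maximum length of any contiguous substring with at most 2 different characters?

Extend right; when distinct count exceeds 2, shrink from the left:
add l: window [l] (1 distinct), len 1
add l: window [l, l] (1 distinct), len 2
add l: window [l, l, l] (1 distinct), len 3
add p: window [l, l, l, p] (2 distinct), len 4
add l: window [l, l, l, p, l] (2 distinct), len 5
add p: window [l, l, l, p, l, p] (2 distinct), len 6
add p: window [l, l, l, p, l, p, p] (2 distinct), len 7
add p: window [l, l, l, p, l, p, p, p] (2 distinct), len 8
add p: window [l, l, l, p, l, p, p, p, p] (2 distinct), len 9
add l: window [l, l, l, p, l, p, p, p, p, l] (2 distinct), len 10
add l: window [l, l, l, p, l, p, p, p, p, l, l] (2 distinct), len 11
add p: window [l, l, l, p, l, p, p, p, p, l, l, p] (2 distinct), len 12
add x: window [p, x] (2 distinct), len 2
add p: window [p, x, p] (2 distinct), len 3
add l: window [p, l] (2 distinct), len 2
add p: window [p, l, p] (2 distinct), len 3
add p: window [p, l, p, p] (2 distinct), len 4
add l: window [p, l, p, p, l] (2 distinct), len 5
add p: window [p, l, p, p, l, p] (2 distinct), len 6
Longest length with ≤2 distinct: 12.

12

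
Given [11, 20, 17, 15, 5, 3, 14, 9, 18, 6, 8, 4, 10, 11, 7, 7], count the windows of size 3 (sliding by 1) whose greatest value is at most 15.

8

(11, 20, 17) → max 20
(20, 17, 15) → max 20
(17, 15, 5) → max 17
(15, 5, 3) → max 15  ≤ 15 ✓
(5, 3, 14) → max 14  ≤ 15 ✓
(3, 14, 9) → max 14  ≤ 15 ✓
(14, 9, 18) → max 18
(9, 18, 6) → max 18
(18, 6, 8) → max 18
(6, 8, 4) → max 8  ≤ 15 ✓
(8, 4, 10) → max 10  ≤ 15 ✓
(4, 10, 11) → max 11  ≤ 15 ✓
(10, 11, 7) → max 11  ≤ 15 ✓
(11, 7, 7) → max 11  ≤ 15 ✓
8 windows satisfy the condition.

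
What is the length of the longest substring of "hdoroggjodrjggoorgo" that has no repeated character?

[h] len 1
[h, d] len 2
[h, d, o] len 3
[h, d, o, r] len 4
[r, o] len 2
[r, o, g] len 3
[g] len 1
[g, j] len 2
[g, j, o] len 3
[g, j, o, d] len 4
[g, j, o, d, r] len 5
[o, d, r, j] len 4
[o, d, r, j, g] len 5
[g] len 1
[g, o] len 2
[o] len 1
[o, r] len 2
[o, r, g] len 3
[r, g, o] len 3
Longest all-distinct length: 5.

5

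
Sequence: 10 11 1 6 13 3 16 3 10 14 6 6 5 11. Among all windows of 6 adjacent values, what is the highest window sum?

59

(10, 11, 1, 6, 13, 3) → sum 44
(11, 1, 6, 13, 3, 16) → sum 50
(1, 6, 13, 3, 16, 3) → sum 42
(6, 13, 3, 16, 3, 10) → sum 51
(13, 3, 16, 3, 10, 14) → sum 59
(3, 16, 3, 10, 14, 6) → sum 52
(16, 3, 10, 14, 6, 6) → sum 55
(3, 10, 14, 6, 6, 5) → sum 44
(10, 14, 6, 6, 5, 11) → sum 52
Highest of these is 59.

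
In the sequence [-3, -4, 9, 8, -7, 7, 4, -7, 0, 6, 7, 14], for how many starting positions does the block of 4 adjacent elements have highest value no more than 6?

1

[-3, -4, 9, 8] → max 9
[-4, 9, 8, -7] → max 9
[9, 8, -7, 7] → max 9
[8, -7, 7, 4] → max 8
[-7, 7, 4, -7] → max 7
[7, 4, -7, 0] → max 7
[4, -7, 0, 6] → max 6  ≤ 6 ✓
[-7, 0, 6, 7] → max 7
[0, 6, 7, 14] → max 14
1 window satisfy the condition.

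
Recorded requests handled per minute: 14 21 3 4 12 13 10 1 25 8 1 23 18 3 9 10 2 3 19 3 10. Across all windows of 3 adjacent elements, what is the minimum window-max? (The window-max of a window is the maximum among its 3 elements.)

[14, 21, 3] → max 21
[21, 3, 4] → max 21
[3, 4, 12] → max 12
[4, 12, 13] → max 13
[12, 13, 10] → max 13
[13, 10, 1] → max 13
[10, 1, 25] → max 25
[1, 25, 8] → max 25
[25, 8, 1] → max 25
[8, 1, 23] → max 23
[1, 23, 18] → max 23
[23, 18, 3] → max 23
[18, 3, 9] → max 18
[3, 9, 10] → max 10
[9, 10, 2] → max 10
[10, 2, 3] → max 10
[2, 3, 19] → max 19
[3, 19, 3] → max 19
[19, 3, 10] → max 19
Minimum of these is 10.

10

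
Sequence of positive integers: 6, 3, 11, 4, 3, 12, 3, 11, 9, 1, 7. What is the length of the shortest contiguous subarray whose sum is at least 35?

add 6: running sum 6 < 35
add 3: running sum 9 < 35
add 11: running sum 20 < 35
add 4: running sum 24 < 35
add 3: running sum 27 < 35
add 12: shortest ending here [6, 3, 11, 4, 3, 12] sum 39, len 6
add 3: shortest ending here [3, 11, 4, 3, 12, 3] sum 36, len 6
add 11: shortest ending here [11, 4, 3, 12, 3, 11] sum 44, len 6
add 9: shortest ending here [12, 3, 11, 9] sum 35, len 4
add 1: shortest ending here [12, 3, 11, 9, 1] sum 36, len 5
add 7: shortest ending here [12, 3, 11, 9, 1, 7] sum 43, len 6
Shortest qualifying length: 4.

4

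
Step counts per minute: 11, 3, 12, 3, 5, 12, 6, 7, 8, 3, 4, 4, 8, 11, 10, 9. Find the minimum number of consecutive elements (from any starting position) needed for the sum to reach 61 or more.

9

Extend right; whenever the sum reaches 61, record the length and shrink from the left:
add 11: running sum 11 < 61
add 3: running sum 14 < 61
add 12: running sum 26 < 61
add 3: running sum 29 < 61
add 5: running sum 34 < 61
add 12: running sum 46 < 61
add 6: running sum 52 < 61
add 7: running sum 59 < 61
add 8: shortest ending here [11, 3, 12, 3, 5, 12, 6, 7, 8] sum 67, len 9
add 3: shortest ending here [11, 3, 12, 3, 5, 12, 6, 7, 8, 3] sum 70, len 10
add 4: shortest ending here [3, 12, 3, 5, 12, 6, 7, 8, 3, 4] sum 63, len 10
add 4: shortest ending here [12, 3, 5, 12, 6, 7, 8, 3, 4, 4] sum 64, len 10
add 8: shortest ending here [12, 3, 5, 12, 6, 7, 8, 3, 4, 4, 8] sum 72, len 11
add 11: shortest ending here [12, 6, 7, 8, 3, 4, 4, 8, 11] sum 63, len 9
add 10: shortest ending here [6, 7, 8, 3, 4, 4, 8, 11, 10] sum 61, len 9
add 9: shortest ending here [7, 8, 3, 4, 4, 8, 11, 10, 9] sum 64, len 9
Shortest qualifying length: 9.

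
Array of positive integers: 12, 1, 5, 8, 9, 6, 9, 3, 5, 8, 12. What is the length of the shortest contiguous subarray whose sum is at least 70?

add 12: running sum 12 < 70
add 1: running sum 13 < 70
add 5: running sum 18 < 70
add 8: running sum 26 < 70
add 9: running sum 35 < 70
add 6: running sum 41 < 70
add 9: running sum 50 < 70
add 3: running sum 53 < 70
add 5: running sum 58 < 70
add 8: running sum 66 < 70
add 12: shortest ending here [12, 1, 5, 8, 9, 6, 9, 3, 5, 8, 12] sum 78, len 11
Shortest qualifying length: 11.

11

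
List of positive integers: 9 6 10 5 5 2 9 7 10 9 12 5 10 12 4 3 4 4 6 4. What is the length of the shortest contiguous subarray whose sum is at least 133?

Extend right; whenever the sum reaches 133, record the length and shrink from the left:
add 9: running sum 9 < 133
add 6: running sum 15 < 133
add 10: running sum 25 < 133
add 5: running sum 30 < 133
add 5: running sum 35 < 133
add 2: running sum 37 < 133
add 9: running sum 46 < 133
add 7: running sum 53 < 133
add 10: running sum 63 < 133
add 9: running sum 72 < 133
add 12: running sum 84 < 133
add 5: running sum 89 < 133
add 10: running sum 99 < 133
add 12: running sum 111 < 133
add 4: running sum 115 < 133
add 3: running sum 118 < 133
add 4: running sum 122 < 133
add 4: running sum 126 < 133
add 6: running sum 132 < 133
end 19: [9, 6, 10, 5, 5, 2, 9, 7, 10, 9, 12, 5, 10, 12, 4, 3, 4, 4, 6, 4] sum 136, len 20
Shortest qualifying length: 20.

20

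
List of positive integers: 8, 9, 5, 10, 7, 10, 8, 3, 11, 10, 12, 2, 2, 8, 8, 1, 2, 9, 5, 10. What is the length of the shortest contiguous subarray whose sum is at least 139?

Extend right; whenever the sum reaches 139, record the length and shrink from the left:
add 8: running sum 8 < 139
add 9: running sum 17 < 139
add 5: running sum 22 < 139
add 10: running sum 32 < 139
add 7: running sum 39 < 139
add 10: running sum 49 < 139
add 8: running sum 57 < 139
add 3: running sum 60 < 139
add 11: running sum 71 < 139
add 10: running sum 81 < 139
add 12: running sum 93 < 139
add 2: running sum 95 < 139
add 2: running sum 97 < 139
add 8: running sum 105 < 139
add 8: running sum 113 < 139
add 1: running sum 114 < 139
add 2: running sum 116 < 139
add 9: running sum 125 < 139
add 5: running sum 130 < 139
add 10: shortest ending here [8, 9, 5, 10, 7, 10, 8, 3, 11, 10, 12, 2, 2, 8, 8, 1, 2, 9, 5, 10] sum 140, len 20
Shortest qualifying length: 20.

20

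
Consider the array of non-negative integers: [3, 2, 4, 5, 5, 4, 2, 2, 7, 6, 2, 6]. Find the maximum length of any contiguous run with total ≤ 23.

Extend to the right; shrink from the left whenever the sum exceeds 23:
[3] sum 3 len 1
[3, 2] sum 5 len 2
[3, 2, 4] sum 9 len 3
[3, 2, 4, 5] sum 14 len 4
[3, 2, 4, 5, 5] sum 19 len 5
[3, 2, 4, 5, 5, 4] sum 23 len 6
[2, 4, 5, 5, 4, 2] sum 22 len 6
[4, 5, 5, 4, 2, 2] sum 22 len 6
[5, 4, 2, 2, 7] sum 20 len 5
[4, 2, 2, 7, 6] sum 21 len 5
[4, 2, 2, 7, 6, 2] sum 23 len 6
[2, 7, 6, 2, 6] sum 23 len 5
Longest length seen: 6.

6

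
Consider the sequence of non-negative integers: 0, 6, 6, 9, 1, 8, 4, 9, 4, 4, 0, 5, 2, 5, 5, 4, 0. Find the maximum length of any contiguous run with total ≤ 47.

add 0: [0] sum 0, len 1
add 6: [0, 6] sum 6, len 2
add 6: [0, 6, 6] sum 12, len 3
add 9: [0, 6, 6, 9] sum 21, len 4
add 1: [0, 6, 6, 9, 1] sum 22, len 5
add 8: [0, 6, 6, 9, 1, 8] sum 30, len 6
add 4: [0, 6, 6, 9, 1, 8, 4] sum 34, len 7
add 9: [0, 6, 6, 9, 1, 8, 4, 9] sum 43, len 8
add 4: [0, 6, 6, 9, 1, 8, 4, 9, 4] sum 47, len 9
add 4: [6, 9, 1, 8, 4, 9, 4, 4] sum 45, len 8
add 0: [6, 9, 1, 8, 4, 9, 4, 4, 0] sum 45, len 9
add 5: [9, 1, 8, 4, 9, 4, 4, 0, 5] sum 44, len 9
add 2: [9, 1, 8, 4, 9, 4, 4, 0, 5, 2] sum 46, len 10
add 5: [1, 8, 4, 9, 4, 4, 0, 5, 2, 5] sum 42, len 10
add 5: [1, 8, 4, 9, 4, 4, 0, 5, 2, 5, 5] sum 47, len 11
add 4: [4, 9, 4, 4, 0, 5, 2, 5, 5, 4] sum 42, len 10
add 0: [4, 9, 4, 4, 0, 5, 2, 5, 5, 4, 0] sum 42, len 11
Longest length seen: 11.

11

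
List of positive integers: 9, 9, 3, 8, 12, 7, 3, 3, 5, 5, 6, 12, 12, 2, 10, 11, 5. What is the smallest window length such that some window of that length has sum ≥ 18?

2

add 9: running sum 9 < 18
add 9: shortest ending here [9, 9] sum 18, len 2
add 3: shortest ending here [9, 9, 3] sum 21, len 3
add 8: shortest ending here [9, 3, 8] sum 20, len 3
add 12: shortest ending here [8, 12] sum 20, len 2
add 7: shortest ending here [12, 7] sum 19, len 2
add 3: shortest ending here [12, 7, 3] sum 22, len 3
add 3: shortest ending here [12, 7, 3, 3] sum 25, len 4
add 5: shortest ending here [7, 3, 3, 5] sum 18, len 4
add 5: shortest ending here [7, 3, 3, 5, 5] sum 23, len 5
add 6: shortest ending here [3, 5, 5, 6] sum 19, len 4
add 12: shortest ending here [6, 12] sum 18, len 2
add 12: shortest ending here [12, 12] sum 24, len 2
add 2: shortest ending here [12, 12, 2] sum 26, len 3
add 10: shortest ending here [12, 2, 10] sum 24, len 3
add 11: shortest ending here [10, 11] sum 21, len 2
add 5: shortest ending here [10, 11, 5] sum 26, len 3
Shortest qualifying length: 2.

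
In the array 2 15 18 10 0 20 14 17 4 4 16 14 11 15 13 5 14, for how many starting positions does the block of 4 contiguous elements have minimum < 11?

12

2 15 18 10 → min 2  < 11 ✓
15 18 10 0 → min 0  < 11 ✓
18 10 0 20 → min 0  < 11 ✓
10 0 20 14 → min 0  < 11 ✓
0 20 14 17 → min 0  < 11 ✓
20 14 17 4 → min 4  < 11 ✓
14 17 4 4 → min 4  < 11 ✓
17 4 4 16 → min 4  < 11 ✓
4 4 16 14 → min 4  < 11 ✓
4 16 14 11 → min 4  < 11 ✓
16 14 11 15 → min 11
14 11 15 13 → min 11
11 15 13 5 → min 5  < 11 ✓
15 13 5 14 → min 5  < 11 ✓
12 windows satisfy the condition.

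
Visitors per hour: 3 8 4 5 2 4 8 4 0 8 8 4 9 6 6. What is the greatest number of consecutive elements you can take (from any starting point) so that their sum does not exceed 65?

12

add 3: [3] sum 3, len 1
add 8: [3, 8] sum 11, len 2
add 4: [3, 8, 4] sum 15, len 3
add 5: [3, 8, 4, 5] sum 20, len 4
add 2: [3, 8, 4, 5, 2] sum 22, len 5
add 4: [3, 8, 4, 5, 2, 4] sum 26, len 6
add 8: [3, 8, 4, 5, 2, 4, 8] sum 34, len 7
add 4: [3, 8, 4, 5, 2, 4, 8, 4] sum 38, len 8
add 0: [3, 8, 4, 5, 2, 4, 8, 4, 0] sum 38, len 9
add 8: [3, 8, 4, 5, 2, 4, 8, 4, 0, 8] sum 46, len 10
add 8: [3, 8, 4, 5, 2, 4, 8, 4, 0, 8, 8] sum 54, len 11
add 4: [3, 8, 4, 5, 2, 4, 8, 4, 0, 8, 8, 4] sum 58, len 12
add 9: [8, 4, 5, 2, 4, 8, 4, 0, 8, 8, 4, 9] sum 64, len 12
add 6: [4, 5, 2, 4, 8, 4, 0, 8, 8, 4, 9, 6] sum 62, len 12
add 6: [5, 2, 4, 8, 4, 0, 8, 8, 4, 9, 6, 6] sum 64, len 12
Longest length seen: 12.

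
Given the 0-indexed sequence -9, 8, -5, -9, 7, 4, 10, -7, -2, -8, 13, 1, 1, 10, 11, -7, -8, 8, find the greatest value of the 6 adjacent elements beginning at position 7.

13

Elements at indices 7..12: -7, -2, -8, 13, 1, 1
max(-7, -2, -8, 13, 1, 1) = 13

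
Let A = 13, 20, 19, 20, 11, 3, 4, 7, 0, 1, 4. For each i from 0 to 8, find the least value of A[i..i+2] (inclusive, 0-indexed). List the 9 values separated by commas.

13, 19, 11, 3, 3, 3, 0, 0, 0

[13, 20, 19] → min 13
[20, 19, 20] → min 19
[19, 20, 11] → min 11
[20, 11, 3] → min 3
[11, 3, 4] → min 3
[3, 4, 7] → min 3
[4, 7, 0] → min 0
[7, 0, 1] → min 0
[0, 1, 4] → min 0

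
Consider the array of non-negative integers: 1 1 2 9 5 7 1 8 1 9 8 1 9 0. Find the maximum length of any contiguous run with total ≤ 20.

5

[1] sum 1 len 1
[1, 1] sum 2 len 2
[1, 1, 2] sum 4 len 3
[1, 1, 2, 9] sum 13 len 4
[1, 1, 2, 9, 5] sum 18 len 5
[5, 7] sum 12 len 2
[5, 7, 1] sum 13 len 3
[7, 1, 8] sum 16 len 3
[7, 1, 8, 1] sum 17 len 4
[1, 8, 1, 9] sum 19 len 4
[1, 9, 8] sum 18 len 3
[1, 9, 8, 1] sum 19 len 4
[8, 1, 9] sum 18 len 3
[8, 1, 9, 0] sum 18 len 4
Longest length seen: 5.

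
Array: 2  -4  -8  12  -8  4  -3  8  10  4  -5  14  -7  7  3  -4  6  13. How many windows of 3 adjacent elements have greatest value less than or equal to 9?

[2, -4, -8] → max 2  ≤ 9 ✓
[-4, -8, 12] → max 12
[-8, 12, -8] → max 12
[12, -8, 4] → max 12
[-8, 4, -3] → max 4  ≤ 9 ✓
[4, -3, 8] → max 8  ≤ 9 ✓
[-3, 8, 10] → max 10
[8, 10, 4] → max 10
[10, 4, -5] → max 10
[4, -5, 14] → max 14
[-5, 14, -7] → max 14
[14, -7, 7] → max 14
[-7, 7, 3] → max 7  ≤ 9 ✓
[7, 3, -4] → max 7  ≤ 9 ✓
[3, -4, 6] → max 6  ≤ 9 ✓
[-4, 6, 13] → max 13
6 windows satisfy the condition.

6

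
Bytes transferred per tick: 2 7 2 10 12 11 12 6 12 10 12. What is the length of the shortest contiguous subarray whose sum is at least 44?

4

add 2: running sum 2 < 44
add 7: running sum 9 < 44
add 2: running sum 11 < 44
add 10: running sum 21 < 44
add 12: running sum 33 < 44
add 11: shortest ending here [2, 7, 2, 10, 12, 11] sum 44, len 6
add 12: shortest ending here [10, 12, 11, 12] sum 45, len 4
add 6: shortest ending here [10, 12, 11, 12, 6] sum 51, len 5
add 12: shortest ending here [12, 11, 12, 6, 12] sum 53, len 5
add 10: shortest ending here [11, 12, 6, 12, 10] sum 51, len 5
add 12: shortest ending here [12, 6, 12, 10, 12] sum 52, len 5
Shortest qualifying length: 4.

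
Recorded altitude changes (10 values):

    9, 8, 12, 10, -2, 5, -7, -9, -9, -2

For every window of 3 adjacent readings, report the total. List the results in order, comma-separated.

9 8 12 → sum 29
8 12 10 → sum 30
12 10 -2 → sum 20
10 -2 5 → sum 13
-2 5 -7 → sum -4
5 -7 -9 → sum -11
-7 -9 -9 → sum -25
-9 -9 -2 → sum -20

29, 30, 20, 13, -4, -11, -25, -20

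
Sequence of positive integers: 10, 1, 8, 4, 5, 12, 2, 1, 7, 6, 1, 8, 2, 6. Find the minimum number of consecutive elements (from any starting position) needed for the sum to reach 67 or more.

add 10: running sum 10 < 67
add 1: running sum 11 < 67
add 8: running sum 19 < 67
add 4: running sum 23 < 67
add 5: running sum 28 < 67
add 12: running sum 40 < 67
add 2: running sum 42 < 67
add 1: running sum 43 < 67
add 7: running sum 50 < 67
add 6: running sum 56 < 67
add 1: running sum 57 < 67
add 8: running sum 65 < 67
end 12: [10, 1, 8, 4, 5, 12, 2, 1, 7, 6, 1, 8, 2] sum 67, len 13
end 13: [10, 1, 8, 4, 5, 12, 2, 1, 7, 6, 1, 8, 2, 6] sum 73, len 14
Shortest qualifying length: 13.

13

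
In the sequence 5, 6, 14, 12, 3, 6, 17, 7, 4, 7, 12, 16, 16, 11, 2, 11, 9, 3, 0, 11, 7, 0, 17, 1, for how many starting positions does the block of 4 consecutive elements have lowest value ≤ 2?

10

(5, 6, 14, 12) → min 5
(6, 14, 12, 3) → min 3
(14, 12, 3, 6) → min 3
(12, 3, 6, 17) → min 3
(3, 6, 17, 7) → min 3
(6, 17, 7, 4) → min 4
(17, 7, 4, 7) → min 4
(7, 4, 7, 12) → min 4
(4, 7, 12, 16) → min 4
(7, 12, 16, 16) → min 7
(12, 16, 16, 11) → min 11
(16, 16, 11, 2) → min 2  ≤ 2 ✓
(16, 11, 2, 11) → min 2  ≤ 2 ✓
(11, 2, 11, 9) → min 2  ≤ 2 ✓
(2, 11, 9, 3) → min 2  ≤ 2 ✓
(11, 9, 3, 0) → min 0  ≤ 2 ✓
(9, 3, 0, 11) → min 0  ≤ 2 ✓
(3, 0, 11, 7) → min 0  ≤ 2 ✓
(0, 11, 7, 0) → min 0  ≤ 2 ✓
(11, 7, 0, 17) → min 0  ≤ 2 ✓
(7, 0, 17, 1) → min 0  ≤ 2 ✓
10 windows satisfy the condition.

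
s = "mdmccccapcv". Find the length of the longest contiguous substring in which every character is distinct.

4

add m: [m] len 1
add d: [m, d] len 2
add m (repeat m, move left end past it): [d, m] len 2
add c: [d, m, c] len 3
add c (repeat c, move left end past it): [c] len 1
add c (repeat c, move left end past it): [c] len 1
add c (repeat c, move left end past it): [c] len 1
add a: [c, a] len 2
add p: [c, a, p] len 3
add c (repeat c, move left end past it): [a, p, c] len 3
add v: [a, p, c, v] len 4
Longest all-distinct length: 4.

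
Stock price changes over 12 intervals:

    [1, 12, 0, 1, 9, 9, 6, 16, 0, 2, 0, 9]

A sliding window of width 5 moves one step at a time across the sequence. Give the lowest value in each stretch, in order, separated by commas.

0, 0, 0, 1, 0, 0, 0, 0

[1, 12, 0, 1, 9] → min 0
[12, 0, 1, 9, 9] → min 0
[0, 1, 9, 9, 6] → min 0
[1, 9, 9, 6, 16] → min 1
[9, 9, 6, 16, 0] → min 0
[9, 6, 16, 0, 2] → min 0
[6, 16, 0, 2, 0] → min 0
[16, 0, 2, 0, 9] → min 0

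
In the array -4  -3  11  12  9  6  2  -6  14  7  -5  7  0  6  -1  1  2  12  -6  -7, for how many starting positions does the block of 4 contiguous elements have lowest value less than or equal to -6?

6

(-4, -3, 11, 12) → min -4
(-3, 11, 12, 9) → min -3
(11, 12, 9, 6) → min 6
(12, 9, 6, 2) → min 2
(9, 6, 2, -6) → min -6  ≤ -6 ✓
(6, 2, -6, 14) → min -6  ≤ -6 ✓
(2, -6, 14, 7) → min -6  ≤ -6 ✓
(-6, 14, 7, -5) → min -6  ≤ -6 ✓
(14, 7, -5, 7) → min -5
(7, -5, 7, 0) → min -5
(-5, 7, 0, 6) → min -5
(7, 0, 6, -1) → min -1
(0, 6, -1, 1) → min -1
(6, -1, 1, 2) → min -1
(-1, 1, 2, 12) → min -1
(1, 2, 12, -6) → min -6  ≤ -6 ✓
(2, 12, -6, -7) → min -7  ≤ -6 ✓
6 windows satisfy the condition.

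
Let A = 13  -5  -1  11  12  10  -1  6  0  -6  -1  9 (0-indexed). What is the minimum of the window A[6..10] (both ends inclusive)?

-6

Elements at indices 6..10: -1, 6, 0, -6, -1
min(-1, 6, 0, -6, -1) = -6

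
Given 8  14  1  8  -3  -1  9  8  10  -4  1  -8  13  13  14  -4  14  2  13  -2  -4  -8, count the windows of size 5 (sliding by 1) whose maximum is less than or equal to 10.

(8, 14, 1, 8, -3) → max 14
(14, 1, 8, -3, -1) → max 14
(1, 8, -3, -1, 9) → max 9  ≤ 10 ✓
(8, -3, -1, 9, 8) → max 9  ≤ 10 ✓
(-3, -1, 9, 8, 10) → max 10  ≤ 10 ✓
(-1, 9, 8, 10, -4) → max 10  ≤ 10 ✓
(9, 8, 10, -4, 1) → max 10  ≤ 10 ✓
(8, 10, -4, 1, -8) → max 10  ≤ 10 ✓
(10, -4, 1, -8, 13) → max 13
(-4, 1, -8, 13, 13) → max 13
(1, -8, 13, 13, 14) → max 14
(-8, 13, 13, 14, -4) → max 14
(13, 13, 14, -4, 14) → max 14
(13, 14, -4, 14, 2) → max 14
(14, -4, 14, 2, 13) → max 14
(-4, 14, 2, 13, -2) → max 14
(14, 2, 13, -2, -4) → max 14
(2, 13, -2, -4, -8) → max 13
6 windows satisfy the condition.

6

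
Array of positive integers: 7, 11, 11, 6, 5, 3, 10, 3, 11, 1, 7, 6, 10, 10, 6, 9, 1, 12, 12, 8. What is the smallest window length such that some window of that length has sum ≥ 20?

add 7: running sum 7 < 20
add 11: running sum 18 < 20
add 11: shortest ending here [11, 11] sum 22, len 2
add 6: shortest ending here [11, 11, 6] sum 28, len 3
add 5: shortest ending here [11, 6, 5] sum 22, len 3
add 3: shortest ending here [11, 6, 5, 3] sum 25, len 4
add 10: shortest ending here [6, 5, 3, 10] sum 24, len 4
add 3: shortest ending here [5, 3, 10, 3] sum 21, len 4
add 11: shortest ending here [10, 3, 11] sum 24, len 3
add 1: shortest ending here [10, 3, 11, 1] sum 25, len 4
add 7: shortest ending here [3, 11, 1, 7] sum 22, len 4
add 6: shortest ending here [11, 1, 7, 6] sum 25, len 4
add 10: shortest ending here [7, 6, 10] sum 23, len 3
add 10: shortest ending here [10, 10] sum 20, len 2
add 6: shortest ending here [10, 10, 6] sum 26, len 3
add 9: shortest ending here [10, 6, 9] sum 25, len 3
add 1: shortest ending here [10, 6, 9, 1] sum 26, len 4
add 12: shortest ending here [9, 1, 12] sum 22, len 3
add 12: shortest ending here [12, 12] sum 24, len 2
add 8: shortest ending here [12, 8] sum 20, len 2
Shortest qualifying length: 2.

2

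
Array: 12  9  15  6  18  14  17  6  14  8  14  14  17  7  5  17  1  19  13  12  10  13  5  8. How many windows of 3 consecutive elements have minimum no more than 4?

12 9 15 → min 9
9 15 6 → min 6
15 6 18 → min 6
6 18 14 → min 6
18 14 17 → min 14
14 17 6 → min 6
17 6 14 → min 6
6 14 8 → min 6
14 8 14 → min 8
8 14 14 → min 8
14 14 17 → min 14
14 17 7 → min 7
17 7 5 → min 5
7 5 17 → min 5
5 17 1 → min 1  ≤ 4 ✓
17 1 19 → min 1  ≤ 4 ✓
1 19 13 → min 1  ≤ 4 ✓
19 13 12 → min 12
13 12 10 → min 10
12 10 13 → min 10
10 13 5 → min 5
13 5 8 → min 5
3 windows satisfy the condition.

3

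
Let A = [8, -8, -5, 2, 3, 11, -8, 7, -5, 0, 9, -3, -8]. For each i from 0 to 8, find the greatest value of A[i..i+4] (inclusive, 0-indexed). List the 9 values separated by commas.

8 -8 -5 2 3 → max 8
-8 -5 2 3 11 → max 11
-5 2 3 11 -8 → max 11
2 3 11 -8 7 → max 11
3 11 -8 7 -5 → max 11
11 -8 7 -5 0 → max 11
-8 7 -5 0 9 → max 9
7 -5 0 9 -3 → max 9
-5 0 9 -3 -8 → max 9

8, 11, 11, 11, 11, 11, 9, 9, 9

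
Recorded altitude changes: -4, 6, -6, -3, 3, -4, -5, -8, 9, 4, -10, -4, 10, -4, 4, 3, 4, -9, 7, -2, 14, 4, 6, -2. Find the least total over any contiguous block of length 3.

[-4, 6, -6] → sum -4
[6, -6, -3] → sum -3
[-6, -3, 3] → sum -6
[-3, 3, -4] → sum -4
[3, -4, -5] → sum -6
[-4, -5, -8] → sum -17
[-5, -8, 9] → sum -4
[-8, 9, 4] → sum 5
[9, 4, -10] → sum 3
[4, -10, -4] → sum -10
[-10, -4, 10] → sum -4
[-4, 10, -4] → sum 2
[10, -4, 4] → sum 10
[-4, 4, 3] → sum 3
[4, 3, 4] → sum 11
[3, 4, -9] → sum -2
[4, -9, 7] → sum 2
[-9, 7, -2] → sum -4
[7, -2, 14] → sum 19
[-2, 14, 4] → sum 16
[14, 4, 6] → sum 24
[4, 6, -2] → sum 8
Least of these is -17.

-17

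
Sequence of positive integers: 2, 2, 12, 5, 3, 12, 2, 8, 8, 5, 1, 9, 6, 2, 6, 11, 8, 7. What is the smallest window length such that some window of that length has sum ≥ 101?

add 2: running sum 2 < 101
add 2: running sum 4 < 101
add 12: running sum 16 < 101
add 5: running sum 21 < 101
add 3: running sum 24 < 101
add 12: running sum 36 < 101
add 2: running sum 38 < 101
add 8: running sum 46 < 101
add 8: running sum 54 < 101
add 5: running sum 59 < 101
add 1: running sum 60 < 101
add 9: running sum 69 < 101
add 6: running sum 75 < 101
add 2: running sum 77 < 101
add 6: running sum 83 < 101
add 11: running sum 94 < 101
end 16: [2, 2, 12, 5, 3, 12, 2, 8, 8, 5, 1, 9, 6, 2, 6, 11, 8] sum 102, len 17
end 17: [12, 5, 3, 12, 2, 8, 8, 5, 1, 9, 6, 2, 6, 11, 8, 7] sum 105, len 16
Shortest qualifying length: 16.

16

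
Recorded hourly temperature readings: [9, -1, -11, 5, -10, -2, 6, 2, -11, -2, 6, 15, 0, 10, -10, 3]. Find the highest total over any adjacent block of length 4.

Each size-4 window and its sum:
9 -1 -11 5 → sum 2
-1 -11 5 -10 → sum -17
-11 5 -10 -2 → sum -18
5 -10 -2 6 → sum -1
-10 -2 6 2 → sum -4
-2 6 2 -11 → sum -5
6 2 -11 -2 → sum -5
2 -11 -2 6 → sum -5
-11 -2 6 15 → sum 8
-2 6 15 0 → sum 19
6 15 0 10 → sum 31
15 0 10 -10 → sum 15
0 10 -10 3 → sum 3
Highest of these is 31.

31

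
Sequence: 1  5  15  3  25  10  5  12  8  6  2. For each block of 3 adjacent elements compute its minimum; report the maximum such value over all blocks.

[1, 5, 15] → min 1
[5, 15, 3] → min 3
[15, 3, 25] → min 3
[3, 25, 10] → min 3
[25, 10, 5] → min 5
[10, 5, 12] → min 5
[5, 12, 8] → min 5
[12, 8, 6] → min 6
[8, 6, 2] → min 2
Maximum of these is 6.

6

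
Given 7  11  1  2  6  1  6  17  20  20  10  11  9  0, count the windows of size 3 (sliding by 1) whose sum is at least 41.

4

7 11 1 → sum 19
11 1 2 → sum 14
1 2 6 → sum 9
2 6 1 → sum 9
6 1 6 → sum 13
1 6 17 → sum 24
6 17 20 → sum 43  ≥ 41 ✓
17 20 20 → sum 57  ≥ 41 ✓
20 20 10 → sum 50  ≥ 41 ✓
20 10 11 → sum 41  ≥ 41 ✓
10 11 9 → sum 30
11 9 0 → sum 20
4 windows satisfy the condition.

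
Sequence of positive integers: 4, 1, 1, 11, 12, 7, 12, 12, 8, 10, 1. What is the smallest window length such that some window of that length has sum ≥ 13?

2

add 4: running sum 4 < 13
add 1: running sum 5 < 13
add 1: running sum 6 < 13
add 11: shortest ending here [1, 1, 11] sum 13, len 3
add 12: shortest ending here [11, 12] sum 23, len 2
add 7: shortest ending here [12, 7] sum 19, len 2
add 12: shortest ending here [7, 12] sum 19, len 2
add 12: shortest ending here [12, 12] sum 24, len 2
add 8: shortest ending here [12, 8] sum 20, len 2
add 10: shortest ending here [8, 10] sum 18, len 2
add 1: shortest ending here [8, 10, 1] sum 19, len 3
Shortest qualifying length: 2.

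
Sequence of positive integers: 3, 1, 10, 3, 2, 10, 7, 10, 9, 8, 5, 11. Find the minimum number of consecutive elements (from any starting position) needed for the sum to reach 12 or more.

2

Extend right; whenever the sum reaches 12, record the length and shrink from the left:
add 3: running sum 3 < 12
add 1: running sum 4 < 12
add 10: shortest ending here [3, 1, 10] sum 14, len 3
add 3: shortest ending here [10, 3] sum 13, len 2
add 2: shortest ending here [10, 3, 2] sum 15, len 3
add 10: shortest ending here [2, 10] sum 12, len 2
add 7: shortest ending here [10, 7] sum 17, len 2
add 10: shortest ending here [7, 10] sum 17, len 2
add 9: shortest ending here [10, 9] sum 19, len 2
add 8: shortest ending here [9, 8] sum 17, len 2
add 5: shortest ending here [8, 5] sum 13, len 2
add 11: shortest ending here [5, 11] sum 16, len 2
Shortest qualifying length: 2.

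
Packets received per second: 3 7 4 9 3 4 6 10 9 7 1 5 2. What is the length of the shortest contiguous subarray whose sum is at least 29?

Extend right; whenever the sum reaches 29, record the length and shrink from the left:
add 3: running sum 3 < 29
add 7: running sum 10 < 29
add 4: running sum 14 < 29
add 9: running sum 23 < 29
add 3: running sum 26 < 29
end 5: [3, 7, 4, 9, 3, 4] sum 30, len 6
end 6: [7, 4, 9, 3, 4, 6] sum 33, len 6
end 7: [9, 3, 4, 6, 10] sum 32, len 5
end 8: [4, 6, 10, 9] sum 29, len 4
end 9: [6, 10, 9, 7] sum 32, len 4
end 10: [6, 10, 9, 7, 1] sum 33, len 5
end 11: [10, 9, 7, 1, 5] sum 32, len 5
end 12: [10, 9, 7, 1, 5, 2] sum 34, len 6
Shortest qualifying length: 4.

4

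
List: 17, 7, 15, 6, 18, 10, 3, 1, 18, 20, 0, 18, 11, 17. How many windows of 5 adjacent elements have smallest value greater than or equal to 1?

(17, 7, 15, 6, 18) → min 6  ≥ 1 ✓
(7, 15, 6, 18, 10) → min 6  ≥ 1 ✓
(15, 6, 18, 10, 3) → min 3  ≥ 1 ✓
(6, 18, 10, 3, 1) → min 1  ≥ 1 ✓
(18, 10, 3, 1, 18) → min 1  ≥ 1 ✓
(10, 3, 1, 18, 20) → min 1  ≥ 1 ✓
(3, 1, 18, 20, 0) → min 0
(1, 18, 20, 0, 18) → min 0
(18, 20, 0, 18, 11) → min 0
(20, 0, 18, 11, 17) → min 0
6 windows satisfy the condition.

6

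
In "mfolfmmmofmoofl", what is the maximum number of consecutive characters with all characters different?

4

[m] len 1
[m, f] len 2
[m, f, o] len 3
[m, f, o, l] len 4
[o, l, f] len 3
[o, l, f, m] len 4
[m] len 1
[m] len 1
[m, o] len 2
[m, o, f] len 3
[o, f, m] len 3
[f, m, o] len 3
[o] len 1
[o, f] len 2
[o, f, l] len 3
Longest all-distinct length: 4.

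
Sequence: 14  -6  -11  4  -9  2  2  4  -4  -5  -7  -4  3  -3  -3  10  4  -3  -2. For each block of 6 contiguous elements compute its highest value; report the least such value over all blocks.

3

(14, -6, -11, 4, -9, 2) → max 14
(-6, -11, 4, -9, 2, 2) → max 4
(-11, 4, -9, 2, 2, 4) → max 4
(4, -9, 2, 2, 4, -4) → max 4
(-9, 2, 2, 4, -4, -5) → max 4
(2, 2, 4, -4, -5, -7) → max 4
(2, 4, -4, -5, -7, -4) → max 4
(4, -4, -5, -7, -4, 3) → max 4
(-4, -5, -7, -4, 3, -3) → max 3
(-5, -7, -4, 3, -3, -3) → max 3
(-7, -4, 3, -3, -3, 10) → max 10
(-4, 3, -3, -3, 10, 4) → max 10
(3, -3, -3, 10, 4, -3) → max 10
(-3, -3, 10, 4, -3, -2) → max 10
Least of these is 3.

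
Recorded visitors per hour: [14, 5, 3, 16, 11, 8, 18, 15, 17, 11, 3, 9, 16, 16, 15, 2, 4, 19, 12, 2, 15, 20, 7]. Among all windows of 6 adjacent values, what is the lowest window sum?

54

(14, 5, 3, 16, 11, 8) → sum 57
(5, 3, 16, 11, 8, 18) → sum 61
(3, 16, 11, 8, 18, 15) → sum 71
(16, 11, 8, 18, 15, 17) → sum 85
(11, 8, 18, 15, 17, 11) → sum 80
(8, 18, 15, 17, 11, 3) → sum 72
(18, 15, 17, 11, 3, 9) → sum 73
(15, 17, 11, 3, 9, 16) → sum 71
(17, 11, 3, 9, 16, 16) → sum 72
(11, 3, 9, 16, 16, 15) → sum 70
(3, 9, 16, 16, 15, 2) → sum 61
(9, 16, 16, 15, 2, 4) → sum 62
(16, 16, 15, 2, 4, 19) → sum 72
(16, 15, 2, 4, 19, 12) → sum 68
(15, 2, 4, 19, 12, 2) → sum 54
(2, 4, 19, 12, 2, 15) → sum 54
(4, 19, 12, 2, 15, 20) → sum 72
(19, 12, 2, 15, 20, 7) → sum 75
Lowest of these is 54.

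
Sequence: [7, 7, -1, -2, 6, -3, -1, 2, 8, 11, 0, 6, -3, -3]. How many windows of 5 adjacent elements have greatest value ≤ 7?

7 7 -1 -2 6 → max 7  ≤ 7 ✓
7 -1 -2 6 -3 → max 7  ≤ 7 ✓
-1 -2 6 -3 -1 → max 6  ≤ 7 ✓
-2 6 -3 -1 2 → max 6  ≤ 7 ✓
6 -3 -1 2 8 → max 8
-3 -1 2 8 11 → max 11
-1 2 8 11 0 → max 11
2 8 11 0 6 → max 11
8 11 0 6 -3 → max 11
11 0 6 -3 -3 → max 11
4 windows satisfy the condition.

4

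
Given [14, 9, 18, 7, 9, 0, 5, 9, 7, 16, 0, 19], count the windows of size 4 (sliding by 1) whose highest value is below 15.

3

14 9 18 7 → max 18
9 18 7 9 → max 18
18 7 9 0 → max 18
7 9 0 5 → max 9  < 15 ✓
9 0 5 9 → max 9  < 15 ✓
0 5 9 7 → max 9  < 15 ✓
5 9 7 16 → max 16
9 7 16 0 → max 16
7 16 0 19 → max 19
3 windows satisfy the condition.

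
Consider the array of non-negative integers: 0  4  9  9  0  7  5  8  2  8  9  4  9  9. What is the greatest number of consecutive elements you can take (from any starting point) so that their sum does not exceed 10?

[0] sum 0 len 1
[0, 4] sum 4 len 2
[9] sum 9 len 1
[9] sum 9 len 1
[9, 0] sum 9 len 2
[0, 7] sum 7 len 2
[5] sum 5 len 1
[8] sum 8 len 1
[8, 2] sum 10 len 2
[2, 8] sum 10 len 2
[9] sum 9 len 1
[4] sum 4 len 1
[9] sum 9 len 1
[9] sum 9 len 1
Longest length seen: 2.

2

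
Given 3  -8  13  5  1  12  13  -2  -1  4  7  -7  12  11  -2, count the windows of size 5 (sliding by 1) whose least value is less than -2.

6

(3, -8, 13, 5, 1) → min -8  < -2 ✓
(-8, 13, 5, 1, 12) → min -8  < -2 ✓
(13, 5, 1, 12, 13) → min 1
(5, 1, 12, 13, -2) → min -2
(1, 12, 13, -2, -1) → min -2
(12, 13, -2, -1, 4) → min -2
(13, -2, -1, 4, 7) → min -2
(-2, -1, 4, 7, -7) → min -7  < -2 ✓
(-1, 4, 7, -7, 12) → min -7  < -2 ✓
(4, 7, -7, 12, 11) → min -7  < -2 ✓
(7, -7, 12, 11, -2) → min -7  < -2 ✓
6 windows satisfy the condition.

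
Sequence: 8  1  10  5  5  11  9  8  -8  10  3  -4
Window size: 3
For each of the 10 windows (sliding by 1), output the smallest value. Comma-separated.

8 1 10 → min 1
1 10 5 → min 1
10 5 5 → min 5
5 5 11 → min 5
5 11 9 → min 5
11 9 8 → min 8
9 8 -8 → min -8
8 -8 10 → min -8
-8 10 3 → min -8
10 3 -4 → min -4

1, 1, 5, 5, 5, 8, -8, -8, -8, -4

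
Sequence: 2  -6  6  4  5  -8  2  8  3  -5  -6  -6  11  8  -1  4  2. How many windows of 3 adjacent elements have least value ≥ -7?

12

2 -6 6 → min -6  ≥ -7 ✓
-6 6 4 → min -6  ≥ -7 ✓
6 4 5 → min 4  ≥ -7 ✓
4 5 -8 → min -8
5 -8 2 → min -8
-8 2 8 → min -8
2 8 3 → min 2  ≥ -7 ✓
8 3 -5 → min -5  ≥ -7 ✓
3 -5 -6 → min -6  ≥ -7 ✓
-5 -6 -6 → min -6  ≥ -7 ✓
-6 -6 11 → min -6  ≥ -7 ✓
-6 11 8 → min -6  ≥ -7 ✓
11 8 -1 → min -1  ≥ -7 ✓
8 -1 4 → min -1  ≥ -7 ✓
-1 4 2 → min -1  ≥ -7 ✓
12 windows satisfy the condition.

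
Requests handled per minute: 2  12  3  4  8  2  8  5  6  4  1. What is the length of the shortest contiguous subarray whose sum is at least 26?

4

Extend right; whenever the sum reaches 26, record the length and shrink from the left:
add 2: running sum 2 < 26
add 12: running sum 14 < 26
add 3: running sum 17 < 26
add 4: running sum 21 < 26
add 8: shortest ending here [12, 3, 4, 8] sum 27, len 4
add 2: shortest ending here [12, 3, 4, 8, 2] sum 29, len 5
add 8: shortest ending here [12, 3, 4, 8, 2, 8] sum 37, len 6
add 5: shortest ending here [4, 8, 2, 8, 5] sum 27, len 5
add 6: shortest ending here [8, 2, 8, 5, 6] sum 29, len 5
add 4: shortest ending here [8, 2, 8, 5, 6, 4] sum 33, len 6
add 1: shortest ending here [2, 8, 5, 6, 4, 1] sum 26, len 6
Shortest qualifying length: 4.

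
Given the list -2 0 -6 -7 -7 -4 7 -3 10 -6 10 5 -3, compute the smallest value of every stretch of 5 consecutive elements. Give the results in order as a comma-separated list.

-7, -7, -7, -7, -7, -6, -6, -6, -6

(-2, 0, -6, -7, -7) → min -7
(0, -6, -7, -7, -4) → min -7
(-6, -7, -7, -4, 7) → min -7
(-7, -7, -4, 7, -3) → min -7
(-7, -4, 7, -3, 10) → min -7
(-4, 7, -3, 10, -6) → min -6
(7, -3, 10, -6, 10) → min -6
(-3, 10, -6, 10, 5) → min -6
(10, -6, 10, 5, -3) → min -6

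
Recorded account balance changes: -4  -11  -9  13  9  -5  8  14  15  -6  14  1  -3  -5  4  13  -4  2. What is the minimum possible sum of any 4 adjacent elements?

[-4, -11, -9, 13] → sum -11
[-11, -9, 13, 9] → sum 2
[-9, 13, 9, -5] → sum 8
[13, 9, -5, 8] → sum 25
[9, -5, 8, 14] → sum 26
[-5, 8, 14, 15] → sum 32
[8, 14, 15, -6] → sum 31
[14, 15, -6, 14] → sum 37
[15, -6, 14, 1] → sum 24
[-6, 14, 1, -3] → sum 6
[14, 1, -3, -5] → sum 7
[1, -3, -5, 4] → sum -3
[-3, -5, 4, 13] → sum 9
[-5, 4, 13, -4] → sum 8
[4, 13, -4, 2] → sum 15
Minimum of these is -11.

-11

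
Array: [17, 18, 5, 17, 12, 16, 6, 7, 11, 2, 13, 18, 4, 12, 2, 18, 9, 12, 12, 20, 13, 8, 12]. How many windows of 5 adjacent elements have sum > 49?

13

[17, 18, 5, 17, 12] → sum 69  > 49 ✓
[18, 5, 17, 12, 16] → sum 68  > 49 ✓
[5, 17, 12, 16, 6] → sum 56  > 49 ✓
[17, 12, 16, 6, 7] → sum 58  > 49 ✓
[12, 16, 6, 7, 11] → sum 52  > 49 ✓
[16, 6, 7, 11, 2] → sum 42
[6, 7, 11, 2, 13] → sum 39
[7, 11, 2, 13, 18] → sum 51  > 49 ✓
[11, 2, 13, 18, 4] → sum 48
[2, 13, 18, 4, 12] → sum 49
[13, 18, 4, 12, 2] → sum 49
[18, 4, 12, 2, 18] → sum 54  > 49 ✓
[4, 12, 2, 18, 9] → sum 45
[12, 2, 18, 9, 12] → sum 53  > 49 ✓
[2, 18, 9, 12, 12] → sum 53  > 49 ✓
[18, 9, 12, 12, 20] → sum 71  > 49 ✓
[9, 12, 12, 20, 13] → sum 66  > 49 ✓
[12, 12, 20, 13, 8] → sum 65  > 49 ✓
[12, 20, 13, 8, 12] → sum 65  > 49 ✓
13 windows satisfy the condition.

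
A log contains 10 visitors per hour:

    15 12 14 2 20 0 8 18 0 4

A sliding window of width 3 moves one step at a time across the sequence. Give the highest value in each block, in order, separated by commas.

[15, 12, 14] → max 15
[12, 14, 2] → max 14
[14, 2, 20] → max 20
[2, 20, 0] → max 20
[20, 0, 8] → max 20
[0, 8, 18] → max 18
[8, 18, 0] → max 18
[18, 0, 4] → max 18

15, 14, 20, 20, 20, 18, 18, 18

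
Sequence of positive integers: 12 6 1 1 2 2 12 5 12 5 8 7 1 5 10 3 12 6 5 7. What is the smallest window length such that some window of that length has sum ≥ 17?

2

add 12: running sum 12 < 17
add 6: shortest ending here [12, 6] sum 18, len 2
add 1: shortest ending here [12, 6, 1] sum 19, len 3
add 1: shortest ending here [12, 6, 1, 1] sum 20, len 4
add 2: shortest ending here [12, 6, 1, 1, 2] sum 22, len 5
add 2: shortest ending here [12, 6, 1, 1, 2, 2] sum 24, len 6
add 12: shortest ending here [1, 2, 2, 12] sum 17, len 4
add 5: shortest ending here [12, 5] sum 17, len 2
add 12: shortest ending here [5, 12] sum 17, len 2
add 5: shortest ending here [12, 5] sum 17, len 2
add 8: shortest ending here [12, 5, 8] sum 25, len 3
add 7: shortest ending here [5, 8, 7] sum 20, len 3
add 1: shortest ending here [5, 8, 7, 1] sum 21, len 4
add 5: shortest ending here [8, 7, 1, 5] sum 21, len 4
add 10: shortest ending here [7, 1, 5, 10] sum 23, len 4
add 3: shortest ending here [5, 10, 3] sum 18, len 3
add 12: shortest ending here [10, 3, 12] sum 25, len 3
add 6: shortest ending here [12, 6] sum 18, len 2
add 5: shortest ending here [12, 6, 5] sum 23, len 3
add 7: shortest ending here [6, 5, 7] sum 18, len 3
Shortest qualifying length: 2.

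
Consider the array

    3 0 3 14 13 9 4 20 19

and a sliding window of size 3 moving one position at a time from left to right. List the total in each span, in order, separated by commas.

6, 17, 30, 36, 26, 33, 43

3 0 3 → sum 6
0 3 14 → sum 17
3 14 13 → sum 30
14 13 9 → sum 36
13 9 4 → sum 26
9 4 20 → sum 33
4 20 19 → sum 43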